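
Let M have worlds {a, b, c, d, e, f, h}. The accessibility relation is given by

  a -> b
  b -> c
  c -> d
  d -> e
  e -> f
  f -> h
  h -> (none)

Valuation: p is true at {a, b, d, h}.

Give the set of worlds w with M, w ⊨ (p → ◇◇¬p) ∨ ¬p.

{a, c, d, e, f}

a: p → ◇◇¬p is T, ¬p is F. ✓
b: p → ◇◇¬p is F, ¬p is F. ✗
c: p → ◇◇¬p is T, ¬p is T. ✓
d: p → ◇◇¬p is T, ¬p is F. ✓
e: p → ◇◇¬p is T, ¬p is T. ✓
f: p → ◇◇¬p is T, ¬p is T. ✓
h: p → ◇◇¬p is F, ¬p is F. ✗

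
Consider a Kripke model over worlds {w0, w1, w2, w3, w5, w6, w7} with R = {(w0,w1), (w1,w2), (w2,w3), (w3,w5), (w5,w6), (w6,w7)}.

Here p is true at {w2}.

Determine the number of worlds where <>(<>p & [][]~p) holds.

w0: successors {w1}; <>p & [][]~p there: w1:T. ✓
w1: successors {w2}; <>p & [][]~p there: w2:F. ✗
w2: successors {w3}; <>p & [][]~p there: w3:F. ✗
w3: successors {w5}; <>p & [][]~p there: w5:F. ✗
w5: successors {w6}; <>p & [][]~p there: w6:F. ✗
w6: successors {w7}; <>p & [][]~p there: w7:F. ✗
w7: no successors, so <>(<>p & [][]~p) fails. ✗
Satisfying worlds: {w0}.

1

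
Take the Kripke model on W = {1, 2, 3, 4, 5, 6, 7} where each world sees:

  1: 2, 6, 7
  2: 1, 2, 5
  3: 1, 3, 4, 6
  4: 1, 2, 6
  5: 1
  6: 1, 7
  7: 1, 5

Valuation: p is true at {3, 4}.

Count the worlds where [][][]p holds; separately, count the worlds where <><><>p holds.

0 and 1

For [][][]p:
1: successors {2, 6, 7}; [][]p there: 2:F, 6:F, 7:F. ✗
2: successors {1, 2, 5}; [][]p there: 1:F, 2:F, 5:F. ✗
3: successors {1, 3, 4, 6}; [][]p there: 1:F, 3:F, 4:F, 6:F. ✗
4: successors {1, 2, 6}; [][]p there: 1:F, 2:F, 6:F. ✗
5: successors {1}; [][]p there: 1:F. ✗
6: successors {1, 7}; [][]p there: 1:F, 7:F. ✗
7: successors {1, 5}; [][]p there: 1:F, 5:F. ✗
— 0 worlds.
For <><><>p:
1: successors {2, 6, 7}; <><>p there: 2:F, 6:F, 7:F. ✗
2: successors {1, 2, 5}; <><>p there: 1:F, 2:F, 5:F. ✗
3: successors {1, 3, 4, 6}; <><>p there: 1:F, 3:T, 4:F, 6:F. ✓
4: successors {1, 2, 6}; <><>p there: 1:F, 2:F, 6:F. ✗
5: successors {1}; <><>p there: 1:F. ✗
6: successors {1, 7}; <><>p there: 1:F, 7:F. ✗
7: successors {1, 5}; <><>p there: 1:F, 5:F. ✗
— 1 world.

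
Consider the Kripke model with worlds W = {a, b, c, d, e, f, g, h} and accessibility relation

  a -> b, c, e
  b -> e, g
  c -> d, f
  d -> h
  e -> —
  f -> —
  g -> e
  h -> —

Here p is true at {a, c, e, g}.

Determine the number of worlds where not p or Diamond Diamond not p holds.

a: not p is F, Diamond Diamond not p is T. ✓
b: not p is T, Diamond Diamond not p is F. ✓
c: not p is F, Diamond Diamond not p is T. ✓
d: not p is T, Diamond Diamond not p is F. ✓
e: not p is F, Diamond Diamond not p is F. ✗
f: not p is T, Diamond Diamond not p is F. ✓
g: not p is F, Diamond Diamond not p is F. ✗
h: not p is T, Diamond Diamond not p is F. ✓
Satisfying worlds: {a, b, c, d, f, h}.

6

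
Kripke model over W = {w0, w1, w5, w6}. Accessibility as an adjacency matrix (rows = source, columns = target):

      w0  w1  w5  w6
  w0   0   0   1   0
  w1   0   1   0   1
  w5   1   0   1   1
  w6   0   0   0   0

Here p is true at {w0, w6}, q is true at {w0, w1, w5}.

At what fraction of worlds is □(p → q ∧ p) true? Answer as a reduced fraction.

w0: successors {w5}; p → q ∧ p there: w5:T. ✓
w1: successors {w1, w6}; p → q ∧ p there: w1:T, w6:F. ✗
w5: successors {w0, w5, w6}; p → q ∧ p there: w0:T, w5:T, w6:F. ✗
w6: no successors, so □(p → q ∧ p) holds vacuously. ✓
That's 2 of 4 worlds, so 2/4 = 1/2.

1/2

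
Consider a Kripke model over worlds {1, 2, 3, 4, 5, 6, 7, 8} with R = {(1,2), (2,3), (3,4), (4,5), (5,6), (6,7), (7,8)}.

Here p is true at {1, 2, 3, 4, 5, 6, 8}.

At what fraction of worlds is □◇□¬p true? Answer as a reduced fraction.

1: successors {2}; ◇□¬p there: 2:F. ✗
2: successors {3}; ◇□¬p there: 3:F. ✗
3: successors {4}; ◇□¬p there: 4:F. ✗
4: successors {5}; ◇□¬p there: 5:T. ✓
5: successors {6}; ◇□¬p there: 6:F. ✗
6: successors {7}; ◇□¬p there: 7:T. ✓
7: successors {8}; ◇□¬p there: 8:F. ✗
8: no successors, so □◇□¬p holds vacuously. ✓
That's 3 of 8 worlds, so 3/8.

3/8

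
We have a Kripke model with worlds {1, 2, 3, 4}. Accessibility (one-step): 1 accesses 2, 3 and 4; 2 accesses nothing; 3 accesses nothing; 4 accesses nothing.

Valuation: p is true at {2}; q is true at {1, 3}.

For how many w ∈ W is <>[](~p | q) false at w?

1: successors {2, 3, 4}; [](~p | q) there: 2:T, 3:T, 4:T. ✓
2: no successors, so <>[](~p | q) fails. ✗
3: no successors, so <>[](~p | q) fails. ✗
4: no successors, so <>[](~p | q) fails. ✗
Satisfying worlds: {1}.
So <>[](~p | q) fails at the other 3 worlds.

3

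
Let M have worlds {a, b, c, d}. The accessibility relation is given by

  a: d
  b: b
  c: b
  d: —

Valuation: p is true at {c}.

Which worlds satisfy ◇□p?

a: successors {d}; □p there: d:T. ✓
b: successors {b}; □p there: b:F. ✗
c: successors {b}; □p there: b:F. ✗
d: no successors, so ◇□p fails. ✗

{a}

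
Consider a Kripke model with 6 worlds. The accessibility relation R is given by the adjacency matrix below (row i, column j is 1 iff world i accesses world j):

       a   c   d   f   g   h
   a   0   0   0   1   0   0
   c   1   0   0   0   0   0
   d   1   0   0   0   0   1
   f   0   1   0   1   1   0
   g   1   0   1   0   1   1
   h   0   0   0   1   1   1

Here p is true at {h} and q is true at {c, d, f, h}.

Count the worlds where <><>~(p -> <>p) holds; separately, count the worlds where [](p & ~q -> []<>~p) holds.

For <><>~(p -> <>p):
a: successors {f}; <>~(p -> <>p) there: f:F. ✗
c: successors {a}; <>~(p -> <>p) there: a:F. ✗
d: successors {a, h}; <>~(p -> <>p) there: a:F, h:F. ✗
f: successors {c, f, g}; <>~(p -> <>p) there: c:F, f:F, g:F. ✗
g: successors {a, d, g, h}; <>~(p -> <>p) there: a:F, d:F, g:F, h:F. ✗
h: successors {f, g, h}; <>~(p -> <>p) there: f:F, g:F, h:F. ✗
— 0 worlds.
For [](p & ~q -> []<>~p):
a: successors {f}; p & ~q -> []<>~p there: f:T. ✓
c: successors {a}; p & ~q -> []<>~p there: a:T. ✓
d: successors {a, h}; p & ~q -> []<>~p there: a:T, h:T. ✓
f: successors {c, f, g}; p & ~q -> []<>~p there: c:T, f:T, g:T. ✓
g: successors {a, d, g, h}; p & ~q -> []<>~p there: a:T, d:T, g:T, h:T. ✓
h: successors {f, g, h}; p & ~q -> []<>~p there: f:T, g:T, h:T. ✓
— 6 worlds.

0 and 6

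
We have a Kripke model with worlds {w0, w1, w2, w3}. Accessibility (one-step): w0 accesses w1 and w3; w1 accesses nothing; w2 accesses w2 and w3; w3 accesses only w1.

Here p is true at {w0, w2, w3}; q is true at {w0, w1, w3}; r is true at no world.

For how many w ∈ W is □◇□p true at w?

w0: successors {w1, w3}; ◇□p there: w1:F, w3:T. ✗
w1: no successors, so □◇□p holds vacuously. ✓
w2: successors {w2, w3}; ◇□p there: w2:T, w3:T. ✓
w3: successors {w1}; ◇□p there: w1:F. ✗
Satisfying worlds: {w1, w2}.

2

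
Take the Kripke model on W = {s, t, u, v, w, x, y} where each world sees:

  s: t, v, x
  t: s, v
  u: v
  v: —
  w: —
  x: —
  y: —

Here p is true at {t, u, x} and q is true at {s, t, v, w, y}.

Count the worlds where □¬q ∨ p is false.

1

s: □¬q is F, p is F. ✗
t: □¬q is F, p is T. ✓
u: □¬q is F, p is T. ✓
v: □¬q is T, p is F. ✓
w: □¬q is T, p is F. ✓
x: □¬q is T, p is T. ✓
y: □¬q is T, p is F. ✓
Satisfying worlds: {t, u, v, w, x, y}.
So □¬q ∨ p fails at the other 1 world.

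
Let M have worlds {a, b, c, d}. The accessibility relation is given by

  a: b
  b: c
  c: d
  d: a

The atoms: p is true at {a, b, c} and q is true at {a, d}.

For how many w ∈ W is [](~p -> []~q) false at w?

a: successors {b}; ~p -> []~q there: b:T. ✓
b: successors {c}; ~p -> []~q there: c:T. ✓
c: successors {d}; ~p -> []~q there: d:F. ✗
d: successors {a}; ~p -> []~q there: a:T. ✓
Satisfying worlds: {a, b, d}.
So [](~p -> []~q) fails at the other 1 world.

1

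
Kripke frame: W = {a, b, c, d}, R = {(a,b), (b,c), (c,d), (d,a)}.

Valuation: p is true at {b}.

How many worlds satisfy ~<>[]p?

a: <>[]p is F. ✓
b: <>[]p is F. ✓
c: <>[]p is F. ✓
d: <>[]p is T. ✗
Satisfying worlds: {a, b, c}.

3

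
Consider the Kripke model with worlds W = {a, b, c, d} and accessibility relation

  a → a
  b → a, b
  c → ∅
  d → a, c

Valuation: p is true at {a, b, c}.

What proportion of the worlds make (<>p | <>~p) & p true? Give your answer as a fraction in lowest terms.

1/2

a: <>p | <>~p is T, p is T. ✓
b: <>p | <>~p is T, p is T. ✓
c: <>p | <>~p is F, p is T. ✗
d: <>p | <>~p is T, p is F. ✗
That's 2 of 4 worlds, so 2/4 = 1/2.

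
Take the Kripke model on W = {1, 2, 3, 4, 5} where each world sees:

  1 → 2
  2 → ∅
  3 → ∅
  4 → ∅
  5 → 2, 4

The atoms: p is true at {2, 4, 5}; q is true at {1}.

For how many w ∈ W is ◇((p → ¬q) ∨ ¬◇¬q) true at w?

2

1: successors {2}; (p → ¬q) ∨ ¬◇¬q there: 2:T. ✓
2: no successors, so ◇((p → ¬q) ∨ ¬◇¬q) fails. ✗
3: no successors, so ◇((p → ¬q) ∨ ¬◇¬q) fails. ✗
4: no successors, so ◇((p → ¬q) ∨ ¬◇¬q) fails. ✗
5: successors {2, 4}; (p → ¬q) ∨ ¬◇¬q there: 2:T, 4:T. ✓
Satisfying worlds: {1, 5}.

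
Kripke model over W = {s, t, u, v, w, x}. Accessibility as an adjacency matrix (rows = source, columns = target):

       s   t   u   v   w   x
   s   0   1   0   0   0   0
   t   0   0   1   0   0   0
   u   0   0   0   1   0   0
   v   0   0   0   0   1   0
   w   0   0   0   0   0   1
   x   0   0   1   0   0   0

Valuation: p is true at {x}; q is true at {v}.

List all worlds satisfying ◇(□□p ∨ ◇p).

s: successors {t}; □□p ∨ ◇p there: t:F. ✗
t: successors {u}; □□p ∨ ◇p there: u:F. ✗
u: successors {v}; □□p ∨ ◇p there: v:T. ✓
v: successors {w}; □□p ∨ ◇p there: w:T. ✓
w: successors {x}; □□p ∨ ◇p there: x:F. ✗
x: successors {u}; □□p ∨ ◇p there: u:F. ✗

{u, v}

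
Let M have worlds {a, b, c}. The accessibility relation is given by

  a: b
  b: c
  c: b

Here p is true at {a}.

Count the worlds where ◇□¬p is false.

a: successors {b}; □¬p there: b:T. ✓
b: successors {c}; □¬p there: c:T. ✓
c: successors {b}; □¬p there: b:T. ✓
Satisfying worlds: {a, b, c}.
So ◇□¬p fails at the other 0 worlds.

0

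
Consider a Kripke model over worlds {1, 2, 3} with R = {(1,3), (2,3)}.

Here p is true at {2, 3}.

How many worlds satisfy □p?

3

1: successors {3}; p there: 3:T. ✓
2: successors {3}; p there: 3:T. ✓
3: no successors, so □p holds vacuously. ✓
Satisfying worlds: {1, 2, 3}.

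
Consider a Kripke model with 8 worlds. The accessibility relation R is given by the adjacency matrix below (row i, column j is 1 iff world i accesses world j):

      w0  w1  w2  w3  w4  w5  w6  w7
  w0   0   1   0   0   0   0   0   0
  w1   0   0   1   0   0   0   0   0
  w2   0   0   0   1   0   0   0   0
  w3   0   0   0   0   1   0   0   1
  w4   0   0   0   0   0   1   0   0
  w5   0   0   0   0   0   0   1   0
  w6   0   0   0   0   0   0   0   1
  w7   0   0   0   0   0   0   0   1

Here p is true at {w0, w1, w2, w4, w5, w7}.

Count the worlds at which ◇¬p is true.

2

w0: successors {w1}; ¬p there: w1:F. ✗
w1: successors {w2}; ¬p there: w2:F. ✗
w2: successors {w3}; ¬p there: w3:T. ✓
w3: successors {w4, w7}; ¬p there: w4:F, w7:F. ✗
w4: successors {w5}; ¬p there: w5:F. ✗
w5: successors {w6}; ¬p there: w6:T. ✓
w6: successors {w7}; ¬p there: w7:F. ✗
w7: successors {w7}; ¬p there: w7:F. ✗
Satisfying worlds: {w2, w5}.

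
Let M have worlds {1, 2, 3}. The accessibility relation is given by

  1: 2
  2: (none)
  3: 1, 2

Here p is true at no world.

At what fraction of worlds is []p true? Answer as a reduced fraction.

1: successors {2}; p there: 2:F. ✗
2: no successors, so []p holds vacuously. ✓
3: successors {1, 2}; p there: 1:F, 2:F. ✗
That's 1 of 3 worlds, so 1/3.

1/3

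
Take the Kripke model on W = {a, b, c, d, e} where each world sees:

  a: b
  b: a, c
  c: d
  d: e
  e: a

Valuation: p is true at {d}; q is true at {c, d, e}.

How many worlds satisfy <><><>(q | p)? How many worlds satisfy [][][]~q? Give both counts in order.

3 and 2

For <><><>(q | p):
a: successors {b}; <><>(q | p) there: b:T. ✓
b: successors {a, c}; <><>(q | p) there: a:T, c:T. ✓
c: successors {d}; <><>(q | p) there: d:F. ✗
d: successors {e}; <><>(q | p) there: e:F. ✗
e: successors {a}; <><>(q | p) there: a:T. ✓
— 3 worlds.
For [][][]~q:
a: successors {b}; [][]~q there: b:F. ✗
b: successors {a, c}; [][]~q there: a:F, c:F. ✗
c: successors {d}; [][]~q there: d:T. ✓
d: successors {e}; [][]~q there: e:T. ✓
e: successors {a}; [][]~q there: a:F. ✗
— 2 worlds.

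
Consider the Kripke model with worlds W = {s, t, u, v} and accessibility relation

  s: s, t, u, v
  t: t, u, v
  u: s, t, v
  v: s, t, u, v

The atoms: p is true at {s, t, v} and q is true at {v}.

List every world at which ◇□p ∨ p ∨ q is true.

{s, t, v}

s: ◇□p is T, p ∨ q is T. ✓
t: ◇□p is T, p ∨ q is T. ✓
u: ◇□p is F, p ∨ q is F. ✗
v: ◇□p is T, p ∨ q is T. ✓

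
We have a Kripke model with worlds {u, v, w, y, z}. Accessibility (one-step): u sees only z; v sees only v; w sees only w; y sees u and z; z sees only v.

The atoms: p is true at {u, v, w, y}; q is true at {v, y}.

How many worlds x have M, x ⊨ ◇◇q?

u: successors {z}; ◇q there: z:T. ✓
v: successors {v}; ◇q there: v:T. ✓
w: successors {w}; ◇q there: w:F. ✗
y: successors {u, z}; ◇q there: u:F, z:T. ✓
z: successors {v}; ◇q there: v:T. ✓
Satisfying worlds: {u, v, y, z}.

4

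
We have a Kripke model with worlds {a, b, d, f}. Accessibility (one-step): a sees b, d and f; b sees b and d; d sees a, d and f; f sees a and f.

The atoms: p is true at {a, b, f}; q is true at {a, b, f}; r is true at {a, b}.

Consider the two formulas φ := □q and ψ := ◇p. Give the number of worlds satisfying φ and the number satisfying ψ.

For □q:
a: successors {b, d, f}; q there: b:T, d:F, f:T. ✗
b: successors {b, d}; q there: b:T, d:F. ✗
d: successors {a, d, f}; q there: a:T, d:F, f:T. ✗
f: successors {a, f}; q there: a:T, f:T. ✓
— 1 world.
For ◇p:
a: successors {b, d, f}; p there: b:T, d:F, f:T. ✓
b: successors {b, d}; p there: b:T, d:F. ✓
d: successors {a, d, f}; p there: a:T, d:F, f:T. ✓
f: successors {a, f}; p there: a:T, f:T. ✓
— 4 worlds.

1 and 4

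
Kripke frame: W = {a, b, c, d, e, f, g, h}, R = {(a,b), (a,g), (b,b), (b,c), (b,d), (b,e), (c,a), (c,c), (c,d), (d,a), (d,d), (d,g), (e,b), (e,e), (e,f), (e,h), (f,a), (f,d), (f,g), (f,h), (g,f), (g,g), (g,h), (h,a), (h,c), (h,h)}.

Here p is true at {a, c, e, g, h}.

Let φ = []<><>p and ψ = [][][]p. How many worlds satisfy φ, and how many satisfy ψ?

8 and 0

For []<><>p:
a: successors {b, g}; <><>p there: b:T, g:T. ✓
b: successors {b, c, d, e}; <><>p there: b:T, c:T, d:T, e:T. ✓
c: successors {a, c, d}; <><>p there: a:T, c:T, d:T. ✓
d: successors {a, d, g}; <><>p there: a:T, d:T, g:T. ✓
e: successors {b, e, f, h}; <><>p there: b:T, e:T, f:T, h:T. ✓
f: successors {a, d, g, h}; <><>p there: a:T, d:T, g:T, h:T. ✓
g: successors {f, g, h}; <><>p there: f:T, g:T, h:T. ✓
h: successors {a, c, h}; <><>p there: a:T, c:T, h:T. ✓
— 8 worlds.
For [][][]p:
a: successors {b, g}; [][]p there: b:F, g:F. ✗
b: successors {b, c, d, e}; [][]p there: b:F, c:F, d:F, e:F. ✗
c: successors {a, c, d}; [][]p there: a:F, c:F, d:F. ✗
d: successors {a, d, g}; [][]p there: a:F, d:F, g:F. ✗
e: successors {b, e, f, h}; [][]p there: b:F, e:F, f:F, h:F. ✗
f: successors {a, d, g, h}; [][]p there: a:F, d:F, g:F, h:F. ✗
g: successors {f, g, h}; [][]p there: f:F, g:F, h:F. ✗
h: successors {a, c, h}; [][]p there: a:F, c:F, h:F. ✗
— 0 worlds.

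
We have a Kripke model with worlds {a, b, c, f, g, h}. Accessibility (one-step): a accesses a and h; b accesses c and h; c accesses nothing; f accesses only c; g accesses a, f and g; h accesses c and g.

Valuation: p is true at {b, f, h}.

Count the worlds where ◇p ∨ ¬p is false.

2

a: ◇p is T, ¬p is T. ✓
b: ◇p is T, ¬p is F. ✓
c: ◇p is F, ¬p is T. ✓
f: ◇p is F, ¬p is F. ✗
g: ◇p is T, ¬p is T. ✓
h: ◇p is F, ¬p is F. ✗
Satisfying worlds: {a, b, c, g}.
So ◇p ∨ ¬p fails at the other 2 worlds.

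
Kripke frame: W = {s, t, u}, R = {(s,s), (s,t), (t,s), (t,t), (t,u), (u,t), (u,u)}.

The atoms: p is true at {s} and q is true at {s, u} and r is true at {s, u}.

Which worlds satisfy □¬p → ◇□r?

{s, t}

s: □¬p is F, ◇□r is F. ✓
t: □¬p is F, ◇□r is F. ✓
u: □¬p is T, ◇□r is F. ✗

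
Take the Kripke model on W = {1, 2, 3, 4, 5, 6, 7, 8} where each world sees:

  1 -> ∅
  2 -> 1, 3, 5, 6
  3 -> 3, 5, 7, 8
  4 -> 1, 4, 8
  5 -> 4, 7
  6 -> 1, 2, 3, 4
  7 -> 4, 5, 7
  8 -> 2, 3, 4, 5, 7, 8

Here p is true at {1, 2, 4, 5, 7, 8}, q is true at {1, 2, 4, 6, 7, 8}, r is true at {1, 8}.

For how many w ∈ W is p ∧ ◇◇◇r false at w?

1: p is T, ◇◇◇r is F. ✗
2: p is T, ◇◇◇r is T. ✓
3: p is F, ◇◇◇r is T. ✗
4: p is T, ◇◇◇r is T. ✓
5: p is T, ◇◇◇r is T. ✓
6: p is F, ◇◇◇r is T. ✗
7: p is T, ◇◇◇r is T. ✓
8: p is T, ◇◇◇r is T. ✓
Satisfying worlds: {2, 4, 5, 7, 8}.
So p ∧ ◇◇◇r fails at the other 3 worlds.

3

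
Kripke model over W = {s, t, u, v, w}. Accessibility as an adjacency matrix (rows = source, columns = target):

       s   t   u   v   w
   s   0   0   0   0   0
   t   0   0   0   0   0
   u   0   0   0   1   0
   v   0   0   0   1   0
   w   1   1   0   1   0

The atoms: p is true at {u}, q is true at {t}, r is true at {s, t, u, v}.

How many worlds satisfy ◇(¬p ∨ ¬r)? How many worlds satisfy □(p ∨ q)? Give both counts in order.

For ◇(¬p ∨ ¬r):
s: no successors, so ◇(¬p ∨ ¬r) fails. ✗
t: no successors, so ◇(¬p ∨ ¬r) fails. ✗
u: successors {v}; ¬p ∨ ¬r there: v:T. ✓
v: successors {v}; ¬p ∨ ¬r there: v:T. ✓
w: successors {s, t, v}; ¬p ∨ ¬r there: s:T, t:T, v:T. ✓
— 3 worlds.
For □(p ∨ q):
s: no successors, so □(p ∨ q) holds vacuously. ✓
t: no successors, so □(p ∨ q) holds vacuously. ✓
u: successors {v}; p ∨ q there: v:F. ✗
v: successors {v}; p ∨ q there: v:F. ✗
w: successors {s, t, v}; p ∨ q there: s:F, t:T, v:F. ✗
— 2 worlds.

3 and 2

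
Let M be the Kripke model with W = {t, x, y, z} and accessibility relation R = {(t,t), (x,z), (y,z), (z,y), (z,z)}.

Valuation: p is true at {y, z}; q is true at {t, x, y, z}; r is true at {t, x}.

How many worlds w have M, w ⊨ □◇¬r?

3

t: successors {t}; ◇¬r there: t:F. ✗
x: successors {z}; ◇¬r there: z:T. ✓
y: successors {z}; ◇¬r there: z:T. ✓
z: successors {y, z}; ◇¬r there: y:T, z:T. ✓
Satisfying worlds: {x, y, z}.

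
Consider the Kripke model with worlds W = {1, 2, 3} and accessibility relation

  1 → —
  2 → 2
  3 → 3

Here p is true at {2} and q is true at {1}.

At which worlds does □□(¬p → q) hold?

1: no successors, so □□(¬p → q) holds vacuously. ✓
2: successors {2}; □(¬p → q) there: 2:T. ✓
3: successors {3}; □(¬p → q) there: 3:F. ✗

{1, 2}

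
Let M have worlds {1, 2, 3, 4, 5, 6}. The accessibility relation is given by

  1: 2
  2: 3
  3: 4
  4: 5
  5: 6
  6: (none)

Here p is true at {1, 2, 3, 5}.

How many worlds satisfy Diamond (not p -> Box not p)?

4

1: successors {2}; not p -> Box not p there: 2:T. ✓
2: successors {3}; not p -> Box not p there: 3:T. ✓
3: successors {4}; not p -> Box not p there: 4:F. ✗
4: successors {5}; not p -> Box not p there: 5:T. ✓
5: successors {6}; not p -> Box not p there: 6:T. ✓
6: no successors, so Diamond (not p -> Box not p) fails. ✗
Satisfying worlds: {1, 2, 4, 5}.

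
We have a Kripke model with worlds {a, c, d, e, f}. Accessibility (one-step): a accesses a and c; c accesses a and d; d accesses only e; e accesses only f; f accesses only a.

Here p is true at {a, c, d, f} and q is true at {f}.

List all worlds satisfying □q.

{e}

a: successors {a, c}; q there: a:F, c:F. ✗
c: successors {a, d}; q there: a:F, d:F. ✗
d: successors {e}; q there: e:F. ✗
e: successors {f}; q there: f:T. ✓
f: successors {a}; q there: a:F. ✗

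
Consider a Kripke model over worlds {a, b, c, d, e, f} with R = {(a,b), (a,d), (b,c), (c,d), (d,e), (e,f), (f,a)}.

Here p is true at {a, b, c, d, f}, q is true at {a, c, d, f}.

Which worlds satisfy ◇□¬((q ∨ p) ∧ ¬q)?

{a, b, c, d, e}

a: successors {b, d}; □¬((q ∨ p) ∧ ¬q) there: b:T, d:T. ✓
b: successors {c}; □¬((q ∨ p) ∧ ¬q) there: c:T. ✓
c: successors {d}; □¬((q ∨ p) ∧ ¬q) there: d:T. ✓
d: successors {e}; □¬((q ∨ p) ∧ ¬q) there: e:T. ✓
e: successors {f}; □¬((q ∨ p) ∧ ¬q) there: f:T. ✓
f: successors {a}; □¬((q ∨ p) ∧ ¬q) there: a:F. ✗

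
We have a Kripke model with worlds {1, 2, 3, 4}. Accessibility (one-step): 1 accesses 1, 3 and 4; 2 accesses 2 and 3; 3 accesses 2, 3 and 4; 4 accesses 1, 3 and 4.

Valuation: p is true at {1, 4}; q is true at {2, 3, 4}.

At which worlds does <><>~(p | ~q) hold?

{1, 2, 3, 4}

1: successors {1, 3, 4}; <>~(p | ~q) there: 1:T, 3:T, 4:T. ✓
2: successors {2, 3}; <>~(p | ~q) there: 2:T, 3:T. ✓
3: successors {2, 3, 4}; <>~(p | ~q) there: 2:T, 3:T, 4:T. ✓
4: successors {1, 3, 4}; <>~(p | ~q) there: 1:T, 3:T, 4:T. ✓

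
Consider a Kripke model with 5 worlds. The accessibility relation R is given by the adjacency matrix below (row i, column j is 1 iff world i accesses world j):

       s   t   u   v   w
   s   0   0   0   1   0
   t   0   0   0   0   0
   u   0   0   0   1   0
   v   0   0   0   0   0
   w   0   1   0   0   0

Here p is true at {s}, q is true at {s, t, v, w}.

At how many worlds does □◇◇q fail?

3

s: successors {v}; ◇◇q there: v:F. ✗
t: no successors, so □◇◇q holds vacuously. ✓
u: successors {v}; ◇◇q there: v:F. ✗
v: no successors, so □◇◇q holds vacuously. ✓
w: successors {t}; ◇◇q there: t:F. ✗
Satisfying worlds: {t, v}.
So □◇◇q fails at the other 3 worlds.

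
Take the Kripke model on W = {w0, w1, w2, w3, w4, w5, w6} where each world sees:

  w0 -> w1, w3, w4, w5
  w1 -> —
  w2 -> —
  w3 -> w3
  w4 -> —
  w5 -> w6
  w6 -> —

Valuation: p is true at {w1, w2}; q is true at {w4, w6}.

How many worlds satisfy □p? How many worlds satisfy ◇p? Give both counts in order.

For □p:
w0: successors {w1, w3, w4, w5}; p there: w1:T, w3:F, w4:F, w5:F. ✗
w1: no successors, so □p holds vacuously. ✓
w2: no successors, so □p holds vacuously. ✓
w3: successors {w3}; p there: w3:F. ✗
w4: no successors, so □p holds vacuously. ✓
w5: successors {w6}; p there: w6:F. ✗
w6: no successors, so □p holds vacuously. ✓
— 4 worlds.
For ◇p:
w0: successors {w1, w3, w4, w5}; p there: w1:T, w3:F, w4:F, w5:F. ✓
w1: no successors, so ◇p fails. ✗
w2: no successors, so ◇p fails. ✗
w3: successors {w3}; p there: w3:F. ✗
w4: no successors, so ◇p fails. ✗
w5: successors {w6}; p there: w6:F. ✗
w6: no successors, so ◇p fails. ✗
— 1 world.

4 and 1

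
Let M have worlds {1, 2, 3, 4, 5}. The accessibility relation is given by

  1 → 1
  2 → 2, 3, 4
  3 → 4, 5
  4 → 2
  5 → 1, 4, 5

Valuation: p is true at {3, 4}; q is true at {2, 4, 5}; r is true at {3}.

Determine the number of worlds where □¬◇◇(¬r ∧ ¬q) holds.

1

1: successors {1}; ¬◇◇(¬r ∧ ¬q) there: 1:F. ✗
2: successors {2, 3, 4}; ¬◇◇(¬r ∧ ¬q) there: 2:T, 3:F, 4:T. ✗
3: successors {4, 5}; ¬◇◇(¬r ∧ ¬q) there: 4:T, 5:F. ✗
4: successors {2}; ¬◇◇(¬r ∧ ¬q) there: 2:T. ✓
5: successors {1, 4, 5}; ¬◇◇(¬r ∧ ¬q) there: 1:F, 4:T, 5:F. ✗
Satisfying worlds: {4}.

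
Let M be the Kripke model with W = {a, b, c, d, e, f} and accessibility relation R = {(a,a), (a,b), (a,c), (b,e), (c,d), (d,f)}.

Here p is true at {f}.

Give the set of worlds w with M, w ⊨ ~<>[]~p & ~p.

{c, e}

a: ~<>[]~p is F, ~p is T. ✗
b: ~<>[]~p is F, ~p is T. ✗
c: ~<>[]~p is T, ~p is T. ✓
d: ~<>[]~p is F, ~p is T. ✗
e: ~<>[]~p is T, ~p is T. ✓
f: ~<>[]~p is T, ~p is F. ✗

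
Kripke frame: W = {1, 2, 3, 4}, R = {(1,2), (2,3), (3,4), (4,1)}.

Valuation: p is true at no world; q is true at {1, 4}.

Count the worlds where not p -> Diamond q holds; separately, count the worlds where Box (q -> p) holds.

2 and 2

For not p -> Diamond q:
1: not p is T, Diamond q is F. ✗
2: not p is T, Diamond q is F. ✗
3: not p is T, Diamond q is T. ✓
4: not p is T, Diamond q is T. ✓
— 2 worlds.
For Box (q -> p):
1: successors {2}; q -> p there: 2:T. ✓
2: successors {3}; q -> p there: 3:T. ✓
3: successors {4}; q -> p there: 4:F. ✗
4: successors {1}; q -> p there: 1:F. ✗
— 2 worlds.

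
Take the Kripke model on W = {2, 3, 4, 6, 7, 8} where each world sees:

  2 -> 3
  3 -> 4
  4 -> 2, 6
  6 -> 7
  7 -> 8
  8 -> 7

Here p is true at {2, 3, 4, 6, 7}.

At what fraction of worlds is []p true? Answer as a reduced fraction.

5/6

2: successors {3}; p there: 3:T. ✓
3: successors {4}; p there: 4:T. ✓
4: successors {2, 6}; p there: 2:T, 6:T. ✓
6: successors {7}; p there: 7:T. ✓
7: successors {8}; p there: 8:F. ✗
8: successors {7}; p there: 7:T. ✓
That's 5 of 6 worlds, so 5/6.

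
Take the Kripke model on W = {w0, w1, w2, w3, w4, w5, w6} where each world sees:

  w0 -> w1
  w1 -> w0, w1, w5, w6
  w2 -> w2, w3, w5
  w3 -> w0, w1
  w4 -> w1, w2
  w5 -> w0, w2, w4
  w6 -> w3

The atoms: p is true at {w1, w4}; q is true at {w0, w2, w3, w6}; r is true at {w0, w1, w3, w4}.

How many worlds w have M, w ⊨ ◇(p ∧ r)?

w0: successors {w1}; p ∧ r there: w1:T. ✓
w1: successors {w0, w1, w5, w6}; p ∧ r there: w0:F, w1:T, w5:F, w6:F. ✓
w2: successors {w2, w3, w5}; p ∧ r there: w2:F, w3:F, w5:F. ✗
w3: successors {w0, w1}; p ∧ r there: w0:F, w1:T. ✓
w4: successors {w1, w2}; p ∧ r there: w1:T, w2:F. ✓
w5: successors {w0, w2, w4}; p ∧ r there: w0:F, w2:F, w4:T. ✓
w6: successors {w3}; p ∧ r there: w3:F. ✗
Satisfying worlds: {w0, w1, w3, w4, w5}.

5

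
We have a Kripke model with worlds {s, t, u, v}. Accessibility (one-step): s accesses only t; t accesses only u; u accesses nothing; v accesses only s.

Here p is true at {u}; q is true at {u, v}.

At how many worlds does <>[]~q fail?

2

s: successors {t}; []~q there: t:F. ✗
t: successors {u}; []~q there: u:T. ✓
u: no successors, so <>[]~q fails. ✗
v: successors {s}; []~q there: s:T. ✓
Satisfying worlds: {t, v}.
So <>[]~q fails at the other 2 worlds.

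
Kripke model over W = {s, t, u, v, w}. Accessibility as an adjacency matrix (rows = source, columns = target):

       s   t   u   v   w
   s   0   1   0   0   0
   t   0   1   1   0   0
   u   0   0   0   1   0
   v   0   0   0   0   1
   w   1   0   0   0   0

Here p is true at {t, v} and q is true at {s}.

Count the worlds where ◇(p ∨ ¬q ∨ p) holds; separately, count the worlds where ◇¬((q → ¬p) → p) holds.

For ◇(p ∨ ¬q ∨ p):
s: successors {t}; p ∨ ¬q ∨ p there: t:T. ✓
t: successors {t, u}; p ∨ ¬q ∨ p there: t:T, u:T. ✓
u: successors {v}; p ∨ ¬q ∨ p there: v:T. ✓
v: successors {w}; p ∨ ¬q ∨ p there: w:T. ✓
w: successors {s}; p ∨ ¬q ∨ p there: s:F. ✗
— 4 worlds.
For ◇¬((q → ¬p) → p):
s: successors {t}; ¬((q → ¬p) → p) there: t:F. ✗
t: successors {t, u}; ¬((q → ¬p) → p) there: t:F, u:T. ✓
u: successors {v}; ¬((q → ¬p) → p) there: v:F. ✗
v: successors {w}; ¬((q → ¬p) → p) there: w:T. ✓
w: successors {s}; ¬((q → ¬p) → p) there: s:T. ✓
— 3 worlds.

4 and 3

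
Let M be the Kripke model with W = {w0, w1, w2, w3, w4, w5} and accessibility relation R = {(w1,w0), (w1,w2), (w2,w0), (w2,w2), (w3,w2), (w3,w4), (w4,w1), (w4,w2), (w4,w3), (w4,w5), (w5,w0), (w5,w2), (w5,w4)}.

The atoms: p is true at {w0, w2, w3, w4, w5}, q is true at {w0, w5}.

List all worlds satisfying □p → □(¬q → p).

{w0, w1, w2, w3, w4, w5}

w0: □p is T, □(¬q → p) is T. ✓
w1: □p is T, □(¬q → p) is T. ✓
w2: □p is T, □(¬q → p) is T. ✓
w3: □p is T, □(¬q → p) is T. ✓
w4: □p is F, □(¬q → p) is F. ✓
w5: □p is T, □(¬q → p) is T. ✓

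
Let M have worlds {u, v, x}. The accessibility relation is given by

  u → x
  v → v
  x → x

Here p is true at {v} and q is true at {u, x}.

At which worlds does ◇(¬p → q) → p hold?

{v}

u: ◇(¬p → q) is T, p is F. ✗
v: ◇(¬p → q) is T, p is T. ✓
x: ◇(¬p → q) is T, p is F. ✗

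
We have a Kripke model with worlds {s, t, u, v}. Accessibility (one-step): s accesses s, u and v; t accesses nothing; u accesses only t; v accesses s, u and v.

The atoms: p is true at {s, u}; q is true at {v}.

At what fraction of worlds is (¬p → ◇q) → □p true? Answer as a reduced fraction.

1/4

s: ¬p → ◇q is T, □p is F. ✗
t: ¬p → ◇q is F, □p is T. ✓
u: ¬p → ◇q is T, □p is F. ✗
v: ¬p → ◇q is T, □p is F. ✗
That's 1 of 4 worlds, so 1/4.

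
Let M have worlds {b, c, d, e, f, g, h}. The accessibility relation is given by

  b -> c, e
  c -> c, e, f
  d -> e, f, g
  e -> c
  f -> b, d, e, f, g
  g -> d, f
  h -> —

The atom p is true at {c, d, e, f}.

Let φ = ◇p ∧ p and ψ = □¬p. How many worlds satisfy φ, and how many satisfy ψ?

For ◇p ∧ p:
b: ◇p is T, p is F. ✗
c: ◇p is T, p is T. ✓
d: ◇p is T, p is T. ✓
e: ◇p is T, p is T. ✓
f: ◇p is T, p is T. ✓
g: ◇p is T, p is F. ✗
h: ◇p is F, p is F. ✗
— 4 worlds.
For □¬p:
b: successors {c, e}; ¬p there: c:F, e:F. ✗
c: successors {c, e, f}; ¬p there: c:F, e:F, f:F. ✗
d: successors {e, f, g}; ¬p there: e:F, f:F, g:T. ✗
e: successors {c}; ¬p there: c:F. ✗
f: successors {b, d, e, f, g}; ¬p there: b:T, d:F, e:F, f:F, g:T. ✗
g: successors {d, f}; ¬p there: d:F, f:F. ✗
h: no successors, so □¬p holds vacuously. ✓
— 1 world.

4 and 1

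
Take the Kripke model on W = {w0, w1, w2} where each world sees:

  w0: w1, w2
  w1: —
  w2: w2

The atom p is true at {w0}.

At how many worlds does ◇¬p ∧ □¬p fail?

w0: ◇¬p is T, □¬p is T. ✓
w1: ◇¬p is F, □¬p is T. ✗
w2: ◇¬p is T, □¬p is T. ✓
Satisfying worlds: {w0, w2}.
So ◇¬p ∧ □¬p fails at the other 1 world.

1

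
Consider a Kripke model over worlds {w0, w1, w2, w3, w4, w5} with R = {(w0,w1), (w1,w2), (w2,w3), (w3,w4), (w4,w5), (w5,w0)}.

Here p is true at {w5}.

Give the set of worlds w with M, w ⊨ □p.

w0: successors {w1}; p there: w1:F. ✗
w1: successors {w2}; p there: w2:F. ✗
w2: successors {w3}; p there: w3:F. ✗
w3: successors {w4}; p there: w4:F. ✗
w4: successors {w5}; p there: w5:T. ✓
w5: successors {w0}; p there: w0:F. ✗

{w4}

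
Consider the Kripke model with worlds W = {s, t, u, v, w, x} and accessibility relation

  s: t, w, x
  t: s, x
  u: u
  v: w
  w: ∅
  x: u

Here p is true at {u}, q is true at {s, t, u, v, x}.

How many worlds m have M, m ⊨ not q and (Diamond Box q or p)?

0

s: not q is F, Diamond Box q or p is T. ✗
t: not q is F, Diamond Box q or p is T. ✗
u: not q is F, Diamond Box q or p is T. ✗
v: not q is F, Diamond Box q or p is T. ✗
w: not q is T, Diamond Box q or p is F. ✗
x: not q is F, Diamond Box q or p is T. ✗
Satisfying worlds: ∅.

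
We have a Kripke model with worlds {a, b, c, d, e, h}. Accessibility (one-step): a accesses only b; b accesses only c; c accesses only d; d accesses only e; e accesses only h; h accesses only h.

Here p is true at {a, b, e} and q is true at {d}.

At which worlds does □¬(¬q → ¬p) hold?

a: successors {b}; ¬(¬q → ¬p) there: b:T. ✓
b: successors {c}; ¬(¬q → ¬p) there: c:F. ✗
c: successors {d}; ¬(¬q → ¬p) there: d:F. ✗
d: successors {e}; ¬(¬q → ¬p) there: e:T. ✓
e: successors {h}; ¬(¬q → ¬p) there: h:F. ✗
h: successors {h}; ¬(¬q → ¬p) there: h:F. ✗

{a, d}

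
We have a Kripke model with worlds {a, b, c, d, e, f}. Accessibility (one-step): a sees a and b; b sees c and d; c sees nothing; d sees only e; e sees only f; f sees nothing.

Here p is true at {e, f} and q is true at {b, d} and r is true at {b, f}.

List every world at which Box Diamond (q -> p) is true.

{a, c, d, f}

a: successors {a, b}; Diamond (q -> p) there: a:T, b:T. ✓
b: successors {c, d}; Diamond (q -> p) there: c:F, d:T. ✗
c: no successors, so Box Diamond (q -> p) holds vacuously. ✓
d: successors {e}; Diamond (q -> p) there: e:T. ✓
e: successors {f}; Diamond (q -> p) there: f:F. ✗
f: no successors, so Box Diamond (q -> p) holds vacuously. ✓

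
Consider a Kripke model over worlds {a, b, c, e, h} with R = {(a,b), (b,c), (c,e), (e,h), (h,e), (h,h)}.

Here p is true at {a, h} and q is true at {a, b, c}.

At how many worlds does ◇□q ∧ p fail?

a: ◇□q is T, p is T. ✓
b: ◇□q is F, p is F. ✗
c: ◇□q is F, p is F. ✗
e: ◇□q is F, p is F. ✗
h: ◇□q is F, p is T. ✗
Satisfying worlds: {a}.
So ◇□q ∧ p fails at the other 4 worlds.

4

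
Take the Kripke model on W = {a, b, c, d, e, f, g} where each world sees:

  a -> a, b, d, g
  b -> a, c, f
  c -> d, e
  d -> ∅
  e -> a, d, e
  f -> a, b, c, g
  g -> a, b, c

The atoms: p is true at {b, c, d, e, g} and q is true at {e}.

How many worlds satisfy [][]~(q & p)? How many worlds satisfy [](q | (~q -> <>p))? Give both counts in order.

For [][]~(q & p):
a: successors {a, b, d, g}; []~(q & p) there: a:T, b:T, d:T, g:T. ✓
b: successors {a, c, f}; []~(q & p) there: a:T, c:F, f:T. ✗
c: successors {d, e}; []~(q & p) there: d:T, e:F. ✗
d: no successors, so [][]~(q & p) holds vacuously. ✓
e: successors {a, d, e}; []~(q & p) there: a:T, d:T, e:F. ✗
f: successors {a, b, c, g}; []~(q & p) there: a:T, b:T, c:F, g:T. ✗
g: successors {a, b, c}; []~(q & p) there: a:T, b:T, c:F. ✗
— 2 worlds.
For [](q | (~q -> <>p)):
a: successors {a, b, d, g}; q | (~q -> <>p) there: a:T, b:T, d:F, g:T. ✗
b: successors {a, c, f}; q | (~q -> <>p) there: a:T, c:T, f:T. ✓
c: successors {d, e}; q | (~q -> <>p) there: d:F, e:T. ✗
d: no successors, so [](q | (~q -> <>p)) holds vacuously. ✓
e: successors {a, d, e}; q | (~q -> <>p) there: a:T, d:F, e:T. ✗
f: successors {a, b, c, g}; q | (~q -> <>p) there: a:T, b:T, c:T, g:T. ✓
g: successors {a, b, c}; q | (~q -> <>p) there: a:T, b:T, c:T. ✓
— 4 worlds.

2 and 4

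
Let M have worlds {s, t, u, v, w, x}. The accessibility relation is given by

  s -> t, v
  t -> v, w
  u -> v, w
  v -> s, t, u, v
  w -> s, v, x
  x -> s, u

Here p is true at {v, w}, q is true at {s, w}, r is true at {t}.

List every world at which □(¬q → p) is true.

{t, u}

s: successors {t, v}; ¬q → p there: t:F, v:T. ✗
t: successors {v, w}; ¬q → p there: v:T, w:T. ✓
u: successors {v, w}; ¬q → p there: v:T, w:T. ✓
v: successors {s, t, u, v}; ¬q → p there: s:T, t:F, u:F, v:T. ✗
w: successors {s, v, x}; ¬q → p there: s:T, v:T, x:F. ✗
x: successors {s, u}; ¬q → p there: s:T, u:F. ✗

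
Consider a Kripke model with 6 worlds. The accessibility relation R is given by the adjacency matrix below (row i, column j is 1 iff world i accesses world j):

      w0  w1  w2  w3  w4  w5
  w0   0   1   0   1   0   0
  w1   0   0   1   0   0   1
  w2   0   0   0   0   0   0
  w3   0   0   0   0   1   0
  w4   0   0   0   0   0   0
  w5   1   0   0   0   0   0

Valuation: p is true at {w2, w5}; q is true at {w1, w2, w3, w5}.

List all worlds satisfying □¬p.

{w0, w2, w3, w4, w5}

w0: successors {w1, w3}; ¬p there: w1:T, w3:T. ✓
w1: successors {w2, w5}; ¬p there: w2:F, w5:F. ✗
w2: no successors, so □¬p holds vacuously. ✓
w3: successors {w4}; ¬p there: w4:T. ✓
w4: no successors, so □¬p holds vacuously. ✓
w5: successors {w0}; ¬p there: w0:T. ✓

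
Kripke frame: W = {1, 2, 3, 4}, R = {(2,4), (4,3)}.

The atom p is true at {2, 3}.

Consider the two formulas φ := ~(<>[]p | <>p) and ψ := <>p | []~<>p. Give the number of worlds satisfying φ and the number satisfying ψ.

For ~(<>[]p | <>p):
1: <>[]p | <>p is F. ✓
2: <>[]p | <>p is T. ✗
3: <>[]p | <>p is F. ✓
4: <>[]p | <>p is T. ✗
— 2 worlds.
For <>p | []~<>p:
1: <>p is F, []~<>p is T. ✓
2: <>p is F, []~<>p is F. ✗
3: <>p is F, []~<>p is T. ✓
4: <>p is T, []~<>p is T. ✓
— 3 worlds.

2 and 3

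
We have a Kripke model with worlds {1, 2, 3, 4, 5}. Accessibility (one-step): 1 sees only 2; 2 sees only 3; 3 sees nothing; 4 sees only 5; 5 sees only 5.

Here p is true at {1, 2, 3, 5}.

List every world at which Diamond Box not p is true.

1: successors {2}; Box not p there: 2:F. ✗
2: successors {3}; Box not p there: 3:T. ✓
3: no successors, so Diamond Box not p fails. ✗
4: successors {5}; Box not p there: 5:F. ✗
5: successors {5}; Box not p there: 5:F. ✗

{2}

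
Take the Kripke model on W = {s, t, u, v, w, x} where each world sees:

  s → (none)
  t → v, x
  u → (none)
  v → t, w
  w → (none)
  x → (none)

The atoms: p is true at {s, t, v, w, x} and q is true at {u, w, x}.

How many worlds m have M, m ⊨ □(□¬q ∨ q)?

4

s: no successors, so □(□¬q ∨ q) holds vacuously. ✓
t: successors {v, x}; □¬q ∨ q there: v:F, x:T. ✗
u: no successors, so □(□¬q ∨ q) holds vacuously. ✓
v: successors {t, w}; □¬q ∨ q there: t:F, w:T. ✗
w: no successors, so □(□¬q ∨ q) holds vacuously. ✓
x: no successors, so □(□¬q ∨ q) holds vacuously. ✓
Satisfying worlds: {s, u, w, x}.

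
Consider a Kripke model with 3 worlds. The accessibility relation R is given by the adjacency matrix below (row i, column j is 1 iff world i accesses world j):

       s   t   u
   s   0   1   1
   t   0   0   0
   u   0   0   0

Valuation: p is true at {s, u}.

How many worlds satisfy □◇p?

2

s: successors {t, u}; ◇p there: t:F, u:F. ✗
t: no successors, so □◇p holds vacuously. ✓
u: no successors, so □◇p holds vacuously. ✓
Satisfying worlds: {t, u}.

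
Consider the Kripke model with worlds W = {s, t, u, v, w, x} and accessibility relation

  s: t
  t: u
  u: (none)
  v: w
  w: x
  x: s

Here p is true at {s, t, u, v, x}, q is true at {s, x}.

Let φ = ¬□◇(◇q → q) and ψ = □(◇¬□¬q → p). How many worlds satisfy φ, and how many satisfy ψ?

For ¬□◇(◇q → q):
s: □◇(◇q → q) is T. ✗
t: □◇(◇q → q) is F. ✓
u: □◇(◇q → q) is T. ✗
v: □◇(◇q → q) is T. ✗
w: □◇(◇q → q) is T. ✗
x: □◇(◇q → q) is T. ✗
— 1 world.
For □(◇¬□¬q → p):
s: successors {t}; ◇¬□¬q → p there: t:T. ✓
t: successors {u}; ◇¬□¬q → p there: u:T. ✓
u: no successors, so □(◇¬□¬q → p) holds vacuously. ✓
v: successors {w}; ◇¬□¬q → p there: w:F. ✗
w: successors {x}; ◇¬□¬q → p there: x:T. ✓
x: successors {s}; ◇¬□¬q → p there: s:T. ✓
— 5 worlds.

1 and 5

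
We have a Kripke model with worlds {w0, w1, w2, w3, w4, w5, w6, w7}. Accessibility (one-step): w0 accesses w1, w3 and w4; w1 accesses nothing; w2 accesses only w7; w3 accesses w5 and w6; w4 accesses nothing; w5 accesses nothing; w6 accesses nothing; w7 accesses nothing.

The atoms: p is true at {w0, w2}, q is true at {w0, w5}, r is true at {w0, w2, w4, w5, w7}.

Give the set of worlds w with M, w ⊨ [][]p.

w0: successors {w1, w3, w4}; []p there: w1:T, w3:F, w4:T. ✗
w1: no successors, so [][]p holds vacuously. ✓
w2: successors {w7}; []p there: w7:T. ✓
w3: successors {w5, w6}; []p there: w5:T, w6:T. ✓
w4: no successors, so [][]p holds vacuously. ✓
w5: no successors, so [][]p holds vacuously. ✓
w6: no successors, so [][]p holds vacuously. ✓
w7: no successors, so [][]p holds vacuously. ✓

{w1, w2, w3, w4, w5, w6, w7}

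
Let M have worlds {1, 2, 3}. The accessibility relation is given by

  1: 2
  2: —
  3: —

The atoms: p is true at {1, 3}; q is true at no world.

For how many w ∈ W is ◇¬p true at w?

1: successors {2}; ¬p there: 2:T. ✓
2: no successors, so ◇¬p fails. ✗
3: no successors, so ◇¬p fails. ✗
Satisfying worlds: {1}.

1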